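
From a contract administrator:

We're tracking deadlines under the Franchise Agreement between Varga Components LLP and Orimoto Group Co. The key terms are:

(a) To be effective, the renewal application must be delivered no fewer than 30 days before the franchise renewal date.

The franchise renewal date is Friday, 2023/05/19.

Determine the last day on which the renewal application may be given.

Counting back 30 calendar days from 2023/05/19 gives 2023/04/19.

2023/04/19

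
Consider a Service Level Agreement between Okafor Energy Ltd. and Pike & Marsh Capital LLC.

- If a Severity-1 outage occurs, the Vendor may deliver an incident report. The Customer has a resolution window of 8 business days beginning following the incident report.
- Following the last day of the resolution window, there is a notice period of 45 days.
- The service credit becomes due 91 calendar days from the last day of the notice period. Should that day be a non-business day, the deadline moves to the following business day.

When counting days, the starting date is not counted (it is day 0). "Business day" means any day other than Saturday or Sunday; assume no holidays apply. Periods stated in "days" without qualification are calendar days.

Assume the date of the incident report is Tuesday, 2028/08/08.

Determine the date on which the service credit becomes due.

2029/01/01

From Tuesday, 2028/08/08, 8 business days (Aug 9, Aug 10, Aug 11, Aug 14, Aug 15, Aug 16, Aug 17, Aug 18, skipping weekends) brings us to Friday, 2028/08/18, which is the last day of the resolution window.
The last day of the notice period: 45 calendar days after 2028/08/18 is 2028/10/02.
Adding 91 calendar days to 2028/10/02 gives 2029/01/01, which is the date on which the service credit becomes due. 2029/01/01 is a Monday, so no roll-forward applies.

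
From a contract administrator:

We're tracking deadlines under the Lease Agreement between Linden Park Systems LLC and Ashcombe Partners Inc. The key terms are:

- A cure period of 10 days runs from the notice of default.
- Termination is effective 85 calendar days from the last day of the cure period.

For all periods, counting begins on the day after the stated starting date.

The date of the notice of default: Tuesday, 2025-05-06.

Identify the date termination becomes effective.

2025-08-09

The last day of the cure period: 2025-05-06 + 10 days = 2025-05-16.
Adding 85 calendar days to 2025-05-16 gives 2025-08-09, which is the date termination becomes effective.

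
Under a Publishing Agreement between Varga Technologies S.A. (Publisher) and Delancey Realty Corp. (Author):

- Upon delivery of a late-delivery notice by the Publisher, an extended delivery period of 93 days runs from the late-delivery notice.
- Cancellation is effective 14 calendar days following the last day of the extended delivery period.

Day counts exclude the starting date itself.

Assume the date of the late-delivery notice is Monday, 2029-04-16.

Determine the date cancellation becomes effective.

The last day of the extended delivery period: 93 calendar days after 2029-04-16 is 2029-07-18.
Adding 14 calendar days to 2029-07-18 gives 2029-08-01, which is the date cancellation becomes effective.

2029-08-01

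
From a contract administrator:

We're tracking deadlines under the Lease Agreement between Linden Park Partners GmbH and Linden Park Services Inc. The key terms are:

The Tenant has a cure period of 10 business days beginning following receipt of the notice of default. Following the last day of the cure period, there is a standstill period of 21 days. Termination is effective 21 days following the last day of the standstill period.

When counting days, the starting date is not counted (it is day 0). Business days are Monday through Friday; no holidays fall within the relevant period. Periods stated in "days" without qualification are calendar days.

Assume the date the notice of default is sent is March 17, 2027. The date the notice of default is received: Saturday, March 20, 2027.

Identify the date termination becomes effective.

May 14, 2027

The last day of the cure period: 10 business days after Saturday, March 20, 2027, skipping weekends — Mar 22, Mar 23, Mar 24, Mar 25, Mar 26, Mar 29, Mar 30, Mar 31, Apr 1, Apr 2 — lands on Friday, April 2, 2027.
The last day of the standstill period: 21 calendar days after April 2, 2027 is April 23, 2027.
Adding 21 calendar days to April 23, 2027 gives May 14, 2027, which is the date termination becomes effective.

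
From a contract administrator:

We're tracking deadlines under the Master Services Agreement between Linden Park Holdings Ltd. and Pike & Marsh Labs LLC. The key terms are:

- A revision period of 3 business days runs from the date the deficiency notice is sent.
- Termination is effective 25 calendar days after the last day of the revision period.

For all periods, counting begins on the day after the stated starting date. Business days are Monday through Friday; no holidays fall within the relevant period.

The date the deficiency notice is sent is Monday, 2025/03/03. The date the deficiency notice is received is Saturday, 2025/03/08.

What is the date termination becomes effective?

The last day of the revision period: 3 business days after Monday, 2025/03/03, skipping weekends — Mar 4, Mar 5, Mar 6 — lands on Thursday, 2025/03/06.
The date termination becomes effective: 25 calendar days after 2025/03/06 is 2025/03/31.

2025/03/31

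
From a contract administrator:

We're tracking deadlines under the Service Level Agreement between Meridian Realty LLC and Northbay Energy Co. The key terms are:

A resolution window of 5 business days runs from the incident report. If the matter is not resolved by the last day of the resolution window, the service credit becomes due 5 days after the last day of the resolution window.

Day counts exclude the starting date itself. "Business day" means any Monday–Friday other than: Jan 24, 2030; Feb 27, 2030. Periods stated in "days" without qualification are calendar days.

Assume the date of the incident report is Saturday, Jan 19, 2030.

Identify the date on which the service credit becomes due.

Feb 2, 2030

The last day of the resolution window: counting 5 business days from Saturday, Jan 19, 2030 (Jan 21, Jan 22, Jan 23, Jan 25, Jan 28, skipping weekends and the listed holiday on Jan 24) reaches Monday, Jan 28, 2030.
The date on which the service credit becomes due: Jan 28, 2030 + 5 days = Feb 2, 2030.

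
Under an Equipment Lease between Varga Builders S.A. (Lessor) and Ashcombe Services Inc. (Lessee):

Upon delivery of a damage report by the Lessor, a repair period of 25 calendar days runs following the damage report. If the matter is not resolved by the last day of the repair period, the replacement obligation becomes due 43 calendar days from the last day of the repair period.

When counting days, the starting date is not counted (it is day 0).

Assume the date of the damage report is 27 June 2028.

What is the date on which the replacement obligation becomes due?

3 September 2028

The last day of the repair period: 27 June 2028 + 25 days = 22 July 2028.
The date on which the replacement obligation becomes due: 43 calendar days after 22 July 2028 is 3 September 2028.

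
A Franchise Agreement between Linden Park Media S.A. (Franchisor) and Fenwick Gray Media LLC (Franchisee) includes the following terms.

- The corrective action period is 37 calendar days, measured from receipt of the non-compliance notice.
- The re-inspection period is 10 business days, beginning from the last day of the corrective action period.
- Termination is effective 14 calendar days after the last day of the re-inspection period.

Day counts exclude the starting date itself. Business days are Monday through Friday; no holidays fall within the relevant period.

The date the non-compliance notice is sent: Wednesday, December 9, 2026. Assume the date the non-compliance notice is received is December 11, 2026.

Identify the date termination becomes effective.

February 12, 2027

The last day of the corrective action period: 37 calendar days after December 11, 2026 is January 17, 2027.
From Sunday, January 17, 2027, 10 business days (Jan 18, Jan 19, Jan 20, Jan 21, Jan 22, Jan 25, Jan 26, Jan 27, Jan 28, Jan 29, skipping weekends) brings us to Friday, January 29, 2027, which is the last day of the re-inspection period.
The date termination becomes effective: 14 calendar days after January 29, 2027 is February 12, 2027.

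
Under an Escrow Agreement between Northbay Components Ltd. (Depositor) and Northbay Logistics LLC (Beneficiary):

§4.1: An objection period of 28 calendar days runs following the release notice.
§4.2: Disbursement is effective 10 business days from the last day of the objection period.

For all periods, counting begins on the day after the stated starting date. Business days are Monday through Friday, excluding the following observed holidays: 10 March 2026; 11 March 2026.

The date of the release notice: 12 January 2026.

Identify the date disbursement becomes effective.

23 February 2026

The last day of the objection period: 12 January 2026 + 28 days = 9 February 2026.
From Monday, 9 February 2026, 10 business days (Feb 10, Feb 11, Feb 12, Feb 13, Feb 16, Feb 17, Feb 18, Feb 19, Feb 20, Feb 23, skipping weekends) brings us to Monday, 23 February 2026, which is the date disbursement becomes effective.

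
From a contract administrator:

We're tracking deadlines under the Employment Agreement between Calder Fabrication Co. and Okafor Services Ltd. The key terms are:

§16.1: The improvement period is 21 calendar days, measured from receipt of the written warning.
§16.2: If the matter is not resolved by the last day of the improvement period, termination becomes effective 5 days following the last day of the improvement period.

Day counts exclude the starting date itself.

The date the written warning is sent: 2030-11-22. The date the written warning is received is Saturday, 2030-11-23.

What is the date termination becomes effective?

2030-12-19

Adding 21 calendar days to 2030-11-23 gives 2030-12-14, which is the last day of the improvement period.
Adding 5 calendar days to 2030-12-14 gives 2030-12-19, which is the date termination becomes effective.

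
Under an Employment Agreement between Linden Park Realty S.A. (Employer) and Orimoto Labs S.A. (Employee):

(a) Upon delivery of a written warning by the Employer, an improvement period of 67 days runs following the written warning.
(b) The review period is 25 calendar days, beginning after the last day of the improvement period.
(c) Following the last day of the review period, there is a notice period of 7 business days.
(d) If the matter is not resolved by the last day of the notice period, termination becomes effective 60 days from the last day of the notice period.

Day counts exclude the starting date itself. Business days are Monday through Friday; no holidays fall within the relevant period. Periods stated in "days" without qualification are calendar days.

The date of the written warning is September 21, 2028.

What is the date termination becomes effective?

The last day of the improvement period: 67 calendar days after September 21, 2028 is November 27, 2028.
The last day of the review period: 25 calendar days after November 27, 2028 is December 22, 2028.
The last day of the notice period: 7 business days after Friday, December 22, 2028, skipping weekends — Dec 25, Dec 26, Dec 27, Dec 28, Dec 29, Jan 1, Jan 2 — lands on Tuesday, January 2, 2029.
Adding 60 calendar days to January 2, 2029 gives March 3, 2029, which is the date termination becomes effective.

March 3, 2029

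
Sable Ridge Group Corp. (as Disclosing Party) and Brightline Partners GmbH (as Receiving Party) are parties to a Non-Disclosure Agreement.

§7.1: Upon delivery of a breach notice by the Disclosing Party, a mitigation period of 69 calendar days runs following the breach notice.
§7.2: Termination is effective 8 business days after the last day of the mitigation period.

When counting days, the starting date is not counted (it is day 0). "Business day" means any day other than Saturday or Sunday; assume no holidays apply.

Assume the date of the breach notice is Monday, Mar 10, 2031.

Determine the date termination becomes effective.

The last day of the mitigation period: 69 calendar days after Mar 10, 2031 is May 18, 2031.
From Sunday, May 18, 2031, 8 business days (May 19, May 20, May 21, May 22, May 23, May 26, May 27, May 28, skipping weekends) brings us to Wednesday, May 28, 2031, which is the date termination becomes effective.

May 28, 2031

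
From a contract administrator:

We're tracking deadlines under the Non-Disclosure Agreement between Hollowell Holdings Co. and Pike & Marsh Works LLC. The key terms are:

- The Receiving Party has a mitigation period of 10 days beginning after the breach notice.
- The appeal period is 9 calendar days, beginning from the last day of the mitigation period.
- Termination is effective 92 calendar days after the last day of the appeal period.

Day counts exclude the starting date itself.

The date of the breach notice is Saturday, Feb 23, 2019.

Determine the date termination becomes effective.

Jun 14, 2019

The last day of the mitigation period: 10 calendar days after Feb 23, 2019 is Mar 5, 2019.
Adding 9 calendar days to Mar 5, 2019 gives Mar 14, 2019, which is the last day of the appeal period.
The date termination becomes effective: Mar 14, 2019 + 92 days = Jun 14, 2019.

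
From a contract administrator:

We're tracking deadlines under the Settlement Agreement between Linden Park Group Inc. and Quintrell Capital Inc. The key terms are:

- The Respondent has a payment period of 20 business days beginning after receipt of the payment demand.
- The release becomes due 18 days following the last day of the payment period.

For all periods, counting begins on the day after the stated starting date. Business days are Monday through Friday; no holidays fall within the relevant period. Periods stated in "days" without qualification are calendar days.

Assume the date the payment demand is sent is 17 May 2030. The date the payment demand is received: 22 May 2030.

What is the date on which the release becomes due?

From Wednesday, 22 May 2030, 20 business days (May 23, May 24, May 27, May 28, …, Jun 17, Jun 18, Jun 19, skipping weekends) brings us to Wednesday, 19 June 2030, which is the last day of the payment period.
The date on which the release becomes due: 19 June 2030 + 18 days = 7 July 2030.

7 July 2030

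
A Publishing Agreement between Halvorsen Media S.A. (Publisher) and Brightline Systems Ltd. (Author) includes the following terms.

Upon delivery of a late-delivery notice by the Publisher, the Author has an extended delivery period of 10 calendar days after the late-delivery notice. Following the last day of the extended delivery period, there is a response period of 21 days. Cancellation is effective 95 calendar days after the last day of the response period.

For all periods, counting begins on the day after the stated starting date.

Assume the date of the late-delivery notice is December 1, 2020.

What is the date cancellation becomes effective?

The last day of the extended delivery period: December 1, 2020 + 10 days = December 11, 2020.
The last day of the response period: December 11, 2020 + 21 days = January 1, 2021.
Adding 95 calendar days to January 1, 2021 gives April 6, 2021, which is the date cancellation becomes effective.

April 6, 2021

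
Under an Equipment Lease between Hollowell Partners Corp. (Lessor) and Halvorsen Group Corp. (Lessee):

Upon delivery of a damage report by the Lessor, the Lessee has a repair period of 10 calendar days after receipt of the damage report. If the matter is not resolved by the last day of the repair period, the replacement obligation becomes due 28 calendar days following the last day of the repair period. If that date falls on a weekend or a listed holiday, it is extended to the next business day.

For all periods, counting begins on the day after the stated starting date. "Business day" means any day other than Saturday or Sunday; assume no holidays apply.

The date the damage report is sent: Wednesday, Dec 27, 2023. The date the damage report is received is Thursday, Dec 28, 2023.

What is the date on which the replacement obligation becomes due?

Adding 10 calendar days to Dec 28, 2023 gives Jan 7, 2024, which is the last day of the repair period.
Adding 28 calendar days to Jan 7, 2024 gives Feb 4, 2024, which is the date on which the replacement obligation becomes due. That falls on a Sunday, so it rolls to the next business day, Monday, Feb 5, 2024.

Feb 5, 2024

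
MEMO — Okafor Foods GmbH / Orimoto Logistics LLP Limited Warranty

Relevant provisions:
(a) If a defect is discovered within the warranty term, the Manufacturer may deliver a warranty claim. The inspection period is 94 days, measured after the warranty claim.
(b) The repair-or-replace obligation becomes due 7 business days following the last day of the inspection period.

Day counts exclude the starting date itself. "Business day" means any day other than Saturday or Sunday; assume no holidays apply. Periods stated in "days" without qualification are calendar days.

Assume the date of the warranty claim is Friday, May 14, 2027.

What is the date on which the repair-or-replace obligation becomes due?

Aug 25, 2027

The last day of the inspection period: May 14, 2027 + 94 days = Aug 16, 2027.
The date on which the repair-or-replace obligation becomes due: 7 business days after Monday, Aug 16, 2027, skipping weekends — Aug 17, Aug 18, Aug 19, Aug 20, Aug 23, Aug 24, Aug 25 — lands on Wednesday, Aug 25, 2027.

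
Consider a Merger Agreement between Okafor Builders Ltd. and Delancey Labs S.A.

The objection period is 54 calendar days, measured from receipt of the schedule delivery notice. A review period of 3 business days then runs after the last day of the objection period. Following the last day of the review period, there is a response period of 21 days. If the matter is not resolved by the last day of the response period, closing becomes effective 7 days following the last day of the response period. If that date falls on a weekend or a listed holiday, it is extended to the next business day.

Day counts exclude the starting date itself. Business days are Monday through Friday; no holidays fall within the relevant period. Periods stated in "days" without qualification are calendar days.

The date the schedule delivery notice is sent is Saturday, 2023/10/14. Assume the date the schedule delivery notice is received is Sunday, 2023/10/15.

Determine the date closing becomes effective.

Adding 54 calendar days to 2023/10/15 gives 2023/12/08, which is the last day of the objection period.
From Friday, 2023/12/08, 3 business days (Dec 11, Dec 12, Dec 13, skipping weekends) brings us to Wednesday, 2023/12/13, which is the last day of the review period.
The last day of the response period: 21 calendar days after 2023/12/13 is 2024/01/03.
The date closing becomes effective: 2024/01/03 + 7 days = 2024/01/10. 2024/01/10 is a Wednesday, so no roll-forward applies.

2024/01/10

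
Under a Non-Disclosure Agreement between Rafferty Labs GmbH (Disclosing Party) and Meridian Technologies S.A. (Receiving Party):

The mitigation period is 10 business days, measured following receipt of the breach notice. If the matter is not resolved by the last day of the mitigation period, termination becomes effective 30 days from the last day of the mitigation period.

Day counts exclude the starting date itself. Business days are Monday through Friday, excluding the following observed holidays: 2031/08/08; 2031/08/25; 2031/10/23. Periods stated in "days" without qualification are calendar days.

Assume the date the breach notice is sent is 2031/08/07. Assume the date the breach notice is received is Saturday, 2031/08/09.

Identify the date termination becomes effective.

2031/09/21

From Saturday, 2031/08/09, 10 business days (Aug 11, Aug 12, Aug 13, Aug 14, Aug 15, Aug 18, Aug 19, Aug 20, Aug 21, Aug 22, skipping weekends) brings us to Friday, 2031/08/22, which is the last day of the mitigation period.
The date termination becomes effective: 2031/08/22 + 30 days = 2031/09/21.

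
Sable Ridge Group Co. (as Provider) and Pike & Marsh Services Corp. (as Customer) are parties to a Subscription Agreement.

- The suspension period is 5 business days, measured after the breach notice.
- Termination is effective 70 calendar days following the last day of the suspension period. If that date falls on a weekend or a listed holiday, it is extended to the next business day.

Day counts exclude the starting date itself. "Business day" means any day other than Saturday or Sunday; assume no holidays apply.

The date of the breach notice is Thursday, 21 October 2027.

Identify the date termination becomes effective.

The last day of the suspension period: 5 business days after Thursday, 21 October 2027, skipping weekends — Oct 22, Oct 25, Oct 26, Oct 27, Oct 28 — lands on Thursday, 28 October 2027.
The date termination becomes effective: 70 calendar days after 28 October 2027 is 6 January 2028. 6 January 2028 is a Thursday, so no roll-forward applies.

6 January 2028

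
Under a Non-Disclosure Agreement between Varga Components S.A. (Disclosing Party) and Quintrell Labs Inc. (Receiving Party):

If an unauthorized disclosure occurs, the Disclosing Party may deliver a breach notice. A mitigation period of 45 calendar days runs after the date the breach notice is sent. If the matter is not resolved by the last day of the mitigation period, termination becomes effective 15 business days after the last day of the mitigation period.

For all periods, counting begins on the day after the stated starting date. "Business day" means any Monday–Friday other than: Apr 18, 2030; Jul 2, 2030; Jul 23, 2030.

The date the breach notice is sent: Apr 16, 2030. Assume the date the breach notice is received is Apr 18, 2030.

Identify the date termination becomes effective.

The last day of the mitigation period: 45 calendar days after Apr 16, 2030 is May 31, 2030.
The date termination becomes effective: 15 business days after Friday, May 31, 2030, skipping weekends — Jun 3, Jun 4, Jun 5, Jun 6, …, Jun 19, Jun 20, Jun 21 — lands on Friday, Jun 21, 2030.

Jun 21, 2030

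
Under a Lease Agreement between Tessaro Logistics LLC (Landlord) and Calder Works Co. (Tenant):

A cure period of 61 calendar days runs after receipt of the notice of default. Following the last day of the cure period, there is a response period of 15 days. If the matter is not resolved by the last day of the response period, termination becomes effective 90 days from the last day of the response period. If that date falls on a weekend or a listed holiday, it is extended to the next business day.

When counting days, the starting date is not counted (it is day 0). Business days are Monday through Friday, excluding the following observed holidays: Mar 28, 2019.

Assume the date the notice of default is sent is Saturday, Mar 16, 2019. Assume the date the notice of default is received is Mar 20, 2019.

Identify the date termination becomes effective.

The last day of the cure period: 61 calendar days after Mar 20, 2019 is May 20, 2019.
Adding 15 calendar days to May 20, 2019 gives Jun 4, 2019, which is the last day of the response period.
Adding 90 calendar days to Jun 4, 2019 gives Sep 2, 2019, which is the date termination becomes effective. Sep 2, 2019 is a Monday and is not a listed holiday, so no roll-forward applies.

Sep 2, 2019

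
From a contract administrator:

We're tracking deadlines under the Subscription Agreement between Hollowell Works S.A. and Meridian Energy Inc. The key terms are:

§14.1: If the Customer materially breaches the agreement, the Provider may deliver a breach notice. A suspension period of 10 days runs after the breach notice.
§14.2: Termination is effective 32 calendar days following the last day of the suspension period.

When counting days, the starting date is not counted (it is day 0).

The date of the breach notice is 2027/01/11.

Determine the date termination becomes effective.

The last day of the suspension period: 10 calendar days after 2027/01/11 is 2027/01/21.
The date termination becomes effective: 32 calendar days after 2027/01/21 is 2027/02/22.

2027/02/22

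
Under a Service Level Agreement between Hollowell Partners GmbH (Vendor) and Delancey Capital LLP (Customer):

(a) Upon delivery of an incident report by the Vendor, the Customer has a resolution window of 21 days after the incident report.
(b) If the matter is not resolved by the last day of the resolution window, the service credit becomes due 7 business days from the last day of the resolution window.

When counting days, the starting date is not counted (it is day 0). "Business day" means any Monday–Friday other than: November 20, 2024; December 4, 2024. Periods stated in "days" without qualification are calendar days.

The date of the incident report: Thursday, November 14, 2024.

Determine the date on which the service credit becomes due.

December 16, 2024

The last day of the resolution window: November 14, 2024 + 21 days = December 5, 2024.
The date on which the service credit becomes due: counting 7 business days from Thursday, December 5, 2024 (Dec 6, Dec 9, Dec 10, Dec 11, Dec 12, Dec 13, Dec 16, skipping weekends) reaches Monday, December 16, 2024.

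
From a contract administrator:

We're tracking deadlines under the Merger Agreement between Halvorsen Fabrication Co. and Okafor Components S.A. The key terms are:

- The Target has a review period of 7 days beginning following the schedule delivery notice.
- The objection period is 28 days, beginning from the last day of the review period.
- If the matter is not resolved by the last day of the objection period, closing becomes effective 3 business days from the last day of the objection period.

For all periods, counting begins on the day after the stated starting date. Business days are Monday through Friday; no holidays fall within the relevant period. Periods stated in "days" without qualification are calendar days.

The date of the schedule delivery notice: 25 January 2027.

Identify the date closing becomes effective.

4 March 2027

The last day of the review period: 25 January 2027 + 7 days = 1 February 2027.
The last day of the objection period: 1 February 2027 + 28 days = 1 March 2027.
From Monday, 1 March 2027, 3 business days (Mar 2, Mar 3, Mar 4, skipping weekends) brings us to Thursday, 4 March 2027, which is the date closing becomes effective.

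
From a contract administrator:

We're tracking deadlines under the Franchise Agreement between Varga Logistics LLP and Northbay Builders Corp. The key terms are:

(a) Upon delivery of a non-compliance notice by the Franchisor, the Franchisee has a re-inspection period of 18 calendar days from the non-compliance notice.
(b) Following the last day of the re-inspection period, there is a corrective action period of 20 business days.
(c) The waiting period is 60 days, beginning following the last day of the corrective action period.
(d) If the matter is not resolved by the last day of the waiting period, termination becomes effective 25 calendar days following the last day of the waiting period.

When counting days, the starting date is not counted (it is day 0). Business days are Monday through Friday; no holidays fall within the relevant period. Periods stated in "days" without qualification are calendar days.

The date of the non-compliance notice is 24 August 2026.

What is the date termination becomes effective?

The last day of the re-inspection period: 24 August 2026 + 18 days = 11 September 2026.
The last day of the corrective action period: 20 business days after Friday, 11 September 2026, skipping weekends — Sep 14, Sep 15, Sep 16, Sep 17, …, Oct 7, Oct 8, Oct 9 — lands on Friday, 9 October 2026.
Adding 60 calendar days to 9 October 2026 gives 8 December 2026, which is the last day of the waiting period.
Adding 25 calendar days to 8 December 2026 gives 2 January 2027, which is the date termination becomes effective.

2 January 2027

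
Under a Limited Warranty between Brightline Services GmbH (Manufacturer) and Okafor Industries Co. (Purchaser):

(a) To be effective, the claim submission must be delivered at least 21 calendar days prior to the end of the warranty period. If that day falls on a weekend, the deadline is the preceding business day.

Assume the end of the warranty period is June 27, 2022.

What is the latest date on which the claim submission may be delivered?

June 6, 2022

Counting back 21 calendar days from June 27, 2022 gives June 6, 2022. That is a Monday, so no adjustment is needed.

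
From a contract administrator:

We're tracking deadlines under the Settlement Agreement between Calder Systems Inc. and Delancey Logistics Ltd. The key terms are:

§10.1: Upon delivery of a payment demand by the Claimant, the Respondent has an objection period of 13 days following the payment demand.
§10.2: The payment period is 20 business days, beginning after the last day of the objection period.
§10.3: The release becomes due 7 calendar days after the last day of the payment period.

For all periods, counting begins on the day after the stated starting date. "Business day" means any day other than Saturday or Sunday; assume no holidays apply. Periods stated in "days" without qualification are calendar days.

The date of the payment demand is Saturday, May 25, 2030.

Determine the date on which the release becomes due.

The last day of the objection period: May 25, 2030 + 13 days = June 7, 2030.
The last day of the payment period: 20 business days after Friday, June 7, 2030, skipping weekends — Jun 10, Jun 11, Jun 12, Jun 13, …, Jul 3, Jul 4, Jul 5 — lands on Friday, July 5, 2030.
Adding 7 calendar days to July 5, 2030 gives July 12, 2030, which is the date on which the release becomes due.

July 12, 2030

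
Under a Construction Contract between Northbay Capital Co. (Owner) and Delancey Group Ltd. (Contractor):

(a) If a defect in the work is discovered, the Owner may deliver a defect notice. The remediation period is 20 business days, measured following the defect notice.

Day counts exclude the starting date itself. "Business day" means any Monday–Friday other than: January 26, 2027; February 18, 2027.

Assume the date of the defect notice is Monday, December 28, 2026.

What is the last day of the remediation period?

The last day of the remediation period: 20 business days after Monday, December 28, 2026, skipping weekends — Dec 29, Dec 30, Dec 31, Jan 1, …, Jan 21, Jan 22, Jan 25 — lands on Monday, January 25, 2027.

January 25, 2027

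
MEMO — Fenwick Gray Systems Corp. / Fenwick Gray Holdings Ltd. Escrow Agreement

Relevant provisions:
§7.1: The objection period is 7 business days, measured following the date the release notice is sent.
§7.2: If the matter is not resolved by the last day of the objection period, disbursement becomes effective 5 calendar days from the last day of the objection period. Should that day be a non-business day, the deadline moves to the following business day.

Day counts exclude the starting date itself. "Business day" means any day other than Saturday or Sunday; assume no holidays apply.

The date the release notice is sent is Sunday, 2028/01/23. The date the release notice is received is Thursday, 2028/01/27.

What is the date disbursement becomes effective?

2028/02/07

From Sunday, 2028/01/23, 7 business days (Jan 24, Jan 25, Jan 26, Jan 27, Jan 28, Jan 31, Feb 1, skipping weekends) brings us to Tuesday, 2028/02/01, which is the last day of the objection period.
Adding 5 calendar days to 2028/02/01 gives 2028/02/06, which is the date disbursement becomes effective. That falls on a Sunday, so it rolls to the next business day, Monday, 2028/02/07.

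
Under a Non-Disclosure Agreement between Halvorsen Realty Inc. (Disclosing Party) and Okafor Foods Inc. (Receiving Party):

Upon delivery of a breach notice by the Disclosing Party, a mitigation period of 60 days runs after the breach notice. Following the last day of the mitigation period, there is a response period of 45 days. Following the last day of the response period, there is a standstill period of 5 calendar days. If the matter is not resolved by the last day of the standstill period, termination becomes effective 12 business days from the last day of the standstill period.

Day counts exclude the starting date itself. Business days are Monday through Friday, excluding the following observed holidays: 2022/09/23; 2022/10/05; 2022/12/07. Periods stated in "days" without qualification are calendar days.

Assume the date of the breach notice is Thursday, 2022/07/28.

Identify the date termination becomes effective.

The last day of the mitigation period: 2022/07/28 + 60 days = 2022/09/26.
The last day of the response period: 2022/09/26 + 45 days = 2022/11/10.
The last day of the standstill period: 2022/11/10 + 5 days = 2022/11/15.
The date termination becomes effective: 12 business days after Tuesday, 2022/11/15, skipping weekends — Nov 16, Nov 17, Nov 18, Nov 21, …, Nov 29, Nov 30, Dec 1 — lands on Thursday, 2022/12/01.

2022/12/01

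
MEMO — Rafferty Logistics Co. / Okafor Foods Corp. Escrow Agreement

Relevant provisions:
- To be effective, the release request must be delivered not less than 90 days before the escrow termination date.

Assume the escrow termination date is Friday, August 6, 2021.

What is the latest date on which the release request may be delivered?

May 8, 2021

August 6, 2021 minus 90 days is May 8, 2021.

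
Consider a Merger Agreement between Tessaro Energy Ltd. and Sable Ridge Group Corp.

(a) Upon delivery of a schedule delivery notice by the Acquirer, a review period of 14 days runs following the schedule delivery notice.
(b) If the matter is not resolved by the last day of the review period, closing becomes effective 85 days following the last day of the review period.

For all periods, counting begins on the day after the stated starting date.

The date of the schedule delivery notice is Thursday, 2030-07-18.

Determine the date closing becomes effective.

Adding 14 calendar days to 2030-07-18 gives 2030-08-01, which is the last day of the review period.
The date closing becomes effective: 85 calendar days after 2030-08-01 is 2030-10-25.

2030-10-25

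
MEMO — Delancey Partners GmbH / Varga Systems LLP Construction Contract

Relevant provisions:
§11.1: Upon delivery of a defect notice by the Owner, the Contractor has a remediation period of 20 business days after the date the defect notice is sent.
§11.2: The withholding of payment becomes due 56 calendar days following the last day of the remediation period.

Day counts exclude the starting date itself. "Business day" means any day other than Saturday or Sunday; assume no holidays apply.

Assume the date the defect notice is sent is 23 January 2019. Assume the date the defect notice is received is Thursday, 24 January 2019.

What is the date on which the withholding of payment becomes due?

17 April 2019

From Wednesday, 23 January 2019, 20 business days (Jan 24, Jan 25, Jan 28, Jan 29, …, Feb 18, Feb 19, Feb 20, skipping weekends) brings us to Wednesday, 20 February 2019, which is the last day of the remediation period.
Adding 56 calendar days to 20 February 2019 gives 17 April 2019, which is the date on which the withholding of payment becomes due.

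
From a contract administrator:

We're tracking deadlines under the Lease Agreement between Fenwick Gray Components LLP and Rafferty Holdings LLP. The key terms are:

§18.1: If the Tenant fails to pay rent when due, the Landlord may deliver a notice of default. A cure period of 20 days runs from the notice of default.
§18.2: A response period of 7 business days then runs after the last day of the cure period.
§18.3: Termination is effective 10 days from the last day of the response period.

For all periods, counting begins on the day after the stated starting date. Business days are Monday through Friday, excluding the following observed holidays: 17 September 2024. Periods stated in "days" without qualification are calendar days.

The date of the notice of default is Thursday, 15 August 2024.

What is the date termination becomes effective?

23 September 2024

The last day of the cure period: 20 calendar days after 15 August 2024 is 4 September 2024.
From Wednesday, 4 September 2024, 7 business days (Sep 5, Sep 6, Sep 9, Sep 10, Sep 11, Sep 12, Sep 13, skipping weekends) brings us to Friday, 13 September 2024, which is the last day of the response period.
The date termination becomes effective: 10 calendar days after 13 September 2024 is 23 September 2024.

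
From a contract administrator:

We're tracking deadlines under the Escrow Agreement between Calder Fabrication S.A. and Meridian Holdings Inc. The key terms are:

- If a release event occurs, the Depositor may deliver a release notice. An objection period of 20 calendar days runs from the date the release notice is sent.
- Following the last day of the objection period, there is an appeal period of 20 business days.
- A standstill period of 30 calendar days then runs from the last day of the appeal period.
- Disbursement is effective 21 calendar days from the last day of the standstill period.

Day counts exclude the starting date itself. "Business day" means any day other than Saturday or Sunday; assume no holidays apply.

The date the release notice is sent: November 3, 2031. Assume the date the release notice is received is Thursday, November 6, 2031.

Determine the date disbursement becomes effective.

The last day of the objection period: 20 calendar days after November 3, 2031 is November 23, 2031.
The last day of the appeal period: counting 20 business days from Sunday, November 23, 2031 (Nov 24, Nov 25, Nov 26, Nov 27, …, Dec 17, Dec 18, Dec 19, skipping weekends) reaches Friday, December 19, 2031.
Adding 30 calendar days to December 19, 2031 gives January 18, 2032, which is the last day of the standstill period.
Adding 21 calendar days to January 18, 2032 gives February 8, 2032, which is the date disbursement becomes effective.

February 8, 2032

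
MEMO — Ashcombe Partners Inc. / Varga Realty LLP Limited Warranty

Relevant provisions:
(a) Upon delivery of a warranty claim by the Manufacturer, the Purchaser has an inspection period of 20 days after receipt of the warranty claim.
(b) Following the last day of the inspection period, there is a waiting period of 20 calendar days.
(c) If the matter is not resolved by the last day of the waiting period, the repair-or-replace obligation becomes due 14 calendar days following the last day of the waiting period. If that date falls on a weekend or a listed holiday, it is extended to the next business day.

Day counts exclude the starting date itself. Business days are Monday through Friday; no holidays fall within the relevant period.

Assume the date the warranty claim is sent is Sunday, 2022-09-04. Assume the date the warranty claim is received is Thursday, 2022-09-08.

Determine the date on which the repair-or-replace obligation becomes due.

Adding 20 calendar days to 2022-09-08 gives 2022-09-28, which is the last day of the inspection period.
The last day of the waiting period: 20 calendar days after 2022-09-28 is 2022-10-18.
The date on which the repair-or-replace obligation becomes due: 14 calendar days after 2022-10-18 is 2022-11-01. 2022-11-01 is a Tuesday, so no roll-forward applies.

2022-11-01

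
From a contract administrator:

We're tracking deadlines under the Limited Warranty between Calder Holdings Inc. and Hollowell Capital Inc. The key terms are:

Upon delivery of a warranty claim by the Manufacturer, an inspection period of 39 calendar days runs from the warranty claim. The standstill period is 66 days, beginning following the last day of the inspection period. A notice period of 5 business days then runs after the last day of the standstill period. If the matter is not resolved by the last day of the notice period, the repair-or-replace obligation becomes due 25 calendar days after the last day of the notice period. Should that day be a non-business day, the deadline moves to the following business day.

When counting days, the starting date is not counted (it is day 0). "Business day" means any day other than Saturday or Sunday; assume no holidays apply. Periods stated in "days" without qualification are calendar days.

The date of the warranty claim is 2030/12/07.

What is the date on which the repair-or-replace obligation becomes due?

2031/04/22

Adding 39 calendar days to 2030/12/07 gives 2031/01/15, which is the last day of the inspection period.
Adding 66 calendar days to 2031/01/15 gives 2031/03/22, which is the last day of the standstill period.
The last day of the notice period: counting 5 business days from Saturday, 2031/03/22 (Mar 24, Mar 25, Mar 26, Mar 27, Mar 28, skipping weekends) reaches Friday, 2031/03/28.
The date on which the repair-or-replace obligation becomes due: 2031/03/28 + 25 days = 2031/04/22. 2031/04/22 is a Tuesday, so no roll-forward applies.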